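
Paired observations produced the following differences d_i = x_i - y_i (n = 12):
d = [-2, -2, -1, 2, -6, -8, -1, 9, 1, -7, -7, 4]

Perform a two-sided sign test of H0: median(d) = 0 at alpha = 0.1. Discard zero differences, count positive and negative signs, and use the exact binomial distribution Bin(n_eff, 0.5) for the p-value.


Step 1: Discard zero differences. Original n = 12; n_eff = number of nonzero differences = 12.
Nonzero differences (with sign): -2, -2, -1, +2, -6, -8, -1, +9, +1, -7, -7, +4
Step 2: Count signs: positive = 4, negative = 8.
Step 3: Under H0: P(positive) = 0.5, so the number of positives S ~ Bin(12, 0.5).
Step 4: Two-sided exact p-value = sum of Bin(12,0.5) probabilities at or below the observed probability = 0.387695.
Step 5: alpha = 0.1. fail to reject H0.

n_eff = 12, pos = 4, neg = 8, p = 0.387695, fail to reject H0.


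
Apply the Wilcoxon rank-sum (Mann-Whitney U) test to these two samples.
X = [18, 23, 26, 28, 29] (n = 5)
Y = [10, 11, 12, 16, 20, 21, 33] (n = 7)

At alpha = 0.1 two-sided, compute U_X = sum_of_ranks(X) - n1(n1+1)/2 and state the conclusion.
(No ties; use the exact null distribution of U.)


Step 1: Combine and sort all 12 observations; assign midranks.
sorted (value, group): (10,Y), (11,Y), (12,Y), (16,Y), (18,X), (20,Y), (21,Y), (23,X), (26,X), (28,X), (29,X), (33,Y)
ranks: 10->1, 11->2, 12->3, 16->4, 18->5, 20->6, 21->7, 23->8, 26->9, 28->10, 29->11, 33->12
Step 2: Rank sum for X: R1 = 5 + 8 + 9 + 10 + 11 = 43.
Step 3: U_X = R1 - n1(n1+1)/2 = 43 - 5*6/2 = 43 - 15 = 28.
       U_Y = n1*n2 - U_X = 35 - 28 = 7.
Step 4: No ties, so the exact null distribution of U (based on enumerating the C(12,5) = 792 equally likely rank assignments) gives the two-sided p-value.
Step 5: p-value = 0.106061; compare to alpha = 0.1. fail to reject H0.

U_X = 28, p = 0.106061, fail to reject H0 at alpha = 0.1.


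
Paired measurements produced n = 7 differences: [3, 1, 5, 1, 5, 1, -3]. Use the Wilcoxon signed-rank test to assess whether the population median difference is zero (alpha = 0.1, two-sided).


Step 1: Drop any zero differences (none here) and take |d_i|.
|d| = [3, 1, 5, 1, 5, 1, 3]
Step 2: Midrank |d_i| (ties get averaged ranks).
ranks: |3|->4.5, |1|->2, |5|->6.5, |1|->2, |5|->6.5, |1|->2, |3|->4.5
Step 3: Attach original signs; sum ranks with positive sign and with negative sign.
W+ = 4.5 + 2 + 6.5 + 2 + 6.5 + 2 = 23.5
W- = 4.5 = 4.5
(Check: W+ + W- = 28 should equal n(n+1)/2 = 28.)
Step 4: Test statistic W = min(W+, W-) = 4.5.
Step 5: Ties in |d|, so use the tie-corrected normal approximation.
        E[W] = n(n+1)/4 = 7*8/4 = 14.
        Tie groups: |d|=1 (t=3), |d|=3 (t=2), |d|=5 (t=2); sum(t^3 - t) = 36.
        Var[W] = n(n+1)(2n+1)/24 - sum(t^3-t)/48 = 840/24 - 36/48 = 34.25.
        z = (W - E[W]) / sqrt(Var[W]) = (4.5 - 14) / 5.8523 = -1.6233.
        Two-sided p = 2*Phi(z) = 0.104530.
Step 6: alpha = 0.1. fail to reject H0.

W+ = 23.5, W- = 4.5, W = min = 4.5, p = 0.104530, fail to reject H0.


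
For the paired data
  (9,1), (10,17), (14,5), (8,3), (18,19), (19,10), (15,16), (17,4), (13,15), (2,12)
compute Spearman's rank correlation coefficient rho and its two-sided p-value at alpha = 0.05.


Step 1: Rank x and y separately (midranks; no ties here).
rank(x): 9->3, 10->4, 14->6, 8->2, 18->9, 19->10, 15->7, 17->8, 13->5, 2->1
rank(y): 1->1, 17->9, 5->4, 3->2, 19->10, 10->5, 16->8, 4->3, 15->7, 12->6
Step 2: d_i = R_x(i) - R_y(i); compute d_i^2.
  (3-1)^2=4, (4-9)^2=25, (6-4)^2=4, (2-2)^2=0, (9-10)^2=1, (10-5)^2=25, (7-8)^2=1, (8-3)^2=25, (5-7)^2=4, (1-6)^2=25
sum(d^2) = 114.
Step 3: rho = 1 - 6*114 / (10*(10^2 - 1)) = 1 - 684/990 = 0.309091.
Step 4: Under H0, t = rho * sqrt((n-2)/(1-rho^2)) = 0.9193 ~ t(8).
Step 5: Two-sided p-value from the t-distribution with 8 df = 0.384841.
Step 6: alpha = 0.05. fail to reject H0.

rho = 0.3091, p = 0.384841, fail to reject H0 at alpha = 0.05.


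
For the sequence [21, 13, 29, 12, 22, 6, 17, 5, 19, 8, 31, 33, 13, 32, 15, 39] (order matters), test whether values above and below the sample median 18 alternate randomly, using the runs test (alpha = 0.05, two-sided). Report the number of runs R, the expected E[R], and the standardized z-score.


Step 1: Compute median = 18; label A = above, B = below.
Labels in order: ABABABBBABAABABA  (n_A = 8, n_B = 8)
Step 2: Count runs R = 13.
Step 3: Under H0 (random ordering), E[R] = 2*n_A*n_B/(n_A+n_B) + 1 = 2*8*8/16 + 1 = 9.0000.
        Var[R] = 2*n_A*n_B*(2*n_A*n_B - n_A - n_B) / ((n_A+n_B)^2 * (n_A+n_B-1)) = 14336/3840 = 3.7333.
        SD[R] = 1.9322.
Step 4: Continuity-corrected z = (R - 0.5 - E[R]) / SD[R] = (13 - 0.5 - 9.0000) / 1.9322 = 1.8114.
Step 5: Two-sided p-value via normal approximation = 2*(1 - Phi(|z|)) = 0.070076.
Step 6: alpha = 0.05. fail to reject H0.

R = 13, z = 1.8114, p = 0.070076, fail to reject H0.


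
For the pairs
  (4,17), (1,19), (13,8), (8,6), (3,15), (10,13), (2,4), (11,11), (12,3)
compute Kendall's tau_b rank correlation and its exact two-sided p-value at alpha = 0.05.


Step 1: Enumerate the 36 unordered pairs (i,j) with i<j and classify each by sign(x_j-x_i) * sign(y_j-y_i).
  (1,2):dx=-3,dy=+2->D; (1,3):dx=+9,dy=-9->D; (1,4):dx=+4,dy=-11->D; (1,5):dx=-1,dy=-2->C
  (1,6):dx=+6,dy=-4->D; (1,7):dx=-2,dy=-13->C; (1,8):dx=+7,dy=-6->D; (1,9):dx=+8,dy=-14->D
  (2,3):dx=+12,dy=-11->D; (2,4):dx=+7,dy=-13->D; (2,5):dx=+2,dy=-4->D; (2,6):dx=+9,dy=-6->D
  (2,7):dx=+1,dy=-15->D; (2,8):dx=+10,dy=-8->D; (2,9):dx=+11,dy=-16->D; (3,4):dx=-5,dy=-2->C
  (3,5):dx=-10,dy=+7->D; (3,6):dx=-3,dy=+5->D; (3,7):dx=-11,dy=-4->C; (3,8):dx=-2,dy=+3->D
  (3,9):dx=-1,dy=-5->C; (4,5):dx=-5,dy=+9->D; (4,6):dx=+2,dy=+7->C; (4,7):dx=-6,dy=-2->C
  (4,8):dx=+3,dy=+5->C; (4,9):dx=+4,dy=-3->D; (5,6):dx=+7,dy=-2->D; (5,7):dx=-1,dy=-11->C
  (5,8):dx=+8,dy=-4->D; (5,9):dx=+9,dy=-12->D; (6,7):dx=-8,dy=-9->C; (6,8):dx=+1,dy=-2->D
  (6,9):dx=+2,dy=-10->D; (7,8):dx=+9,dy=+7->C; (7,9):dx=+10,dy=-1->D; (8,9):dx=+1,dy=-8->D
Step 2: C = 11, D = 25, total pairs = 36.
Step 3: tau = (C - D)/(n(n-1)/2) = (11 - 25)/36 = -0.388889.
Step 4: Exact two-sided p-value (enumerate n! = 362880 permutations of y under H0): p = 0.180181.
Step 5: alpha = 0.05. fail to reject H0.

tau_b = -0.3889 (C=11, D=25), p = 0.180181, fail to reject H0.


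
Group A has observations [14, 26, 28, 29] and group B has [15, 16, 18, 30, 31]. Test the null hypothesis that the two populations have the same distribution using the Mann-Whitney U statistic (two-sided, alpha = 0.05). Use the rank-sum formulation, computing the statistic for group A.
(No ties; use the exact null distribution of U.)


Step 1: Combine and sort all 9 observations; assign midranks.
sorted (value, group): (14,X), (15,Y), (16,Y), (18,Y), (26,X), (28,X), (29,X), (30,Y), (31,Y)
ranks: 14->1, 15->2, 16->3, 18->4, 26->5, 28->6, 29->7, 30->8, 31->9
Step 2: Rank sum for X: R1 = 1 + 5 + 6 + 7 = 19.
Step 3: U_X = R1 - n1(n1+1)/2 = 19 - 4*5/2 = 19 - 10 = 9.
       U_Y = n1*n2 - U_X = 20 - 9 = 11.
Step 4: No ties, so the exact null distribution of U (based on enumerating the C(9,4) = 126 equally likely rank assignments) gives the two-sided p-value.
Step 5: p-value = 0.904762; compare to alpha = 0.05. fail to reject H0.

U_X = 9, p = 0.904762, fail to reject H0 at alpha = 0.05.


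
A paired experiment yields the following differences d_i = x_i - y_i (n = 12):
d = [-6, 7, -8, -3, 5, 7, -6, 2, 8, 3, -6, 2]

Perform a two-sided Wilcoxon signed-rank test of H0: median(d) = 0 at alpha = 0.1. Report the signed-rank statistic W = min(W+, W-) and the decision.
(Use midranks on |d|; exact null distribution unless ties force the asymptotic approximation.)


Step 1: Drop any zero differences (none here) and take |d_i|.
|d| = [6, 7, 8, 3, 5, 7, 6, 2, 8, 3, 6, 2]
Step 2: Midrank |d_i| (ties get averaged ranks).
ranks: |6|->7, |7|->9.5, |8|->11.5, |3|->3.5, |5|->5, |7|->9.5, |6|->7, |2|->1.5, |8|->11.5, |3|->3.5, |6|->7, |2|->1.5
Step 3: Attach original signs; sum ranks with positive sign and with negative sign.
W+ = 9.5 + 5 + 9.5 + 1.5 + 11.5 + 3.5 + 1.5 = 42
W- = 7 + 11.5 + 3.5 + 7 + 7 = 36
(Check: W+ + W- = 78 should equal n(n+1)/2 = 78.)
Step 4: Test statistic W = min(W+, W-) = 36.
Step 5: Ties in |d|, so use the tie-corrected normal approximation.
        E[W] = n(n+1)/4 = 12*13/4 = 39.
        Tie groups: |d|=2 (t=2), |d|=3 (t=2), |d|=6 (t=3), |d|=7 (t=2), |d|=8 (t=2); sum(t^3 - t) = 48.
        Var[W] = n(n+1)(2n+1)/24 - sum(t^3-t)/48 = 3900/24 - 48/48 = 161.5.
        z = (W - E[W]) / sqrt(Var[W]) = (36 - 39) / 12.7083 = -0.2361.
        Two-sided p = 2*Phi(z) = 0.813381.
Step 6: alpha = 0.1. fail to reject H0.

W+ = 42, W- = 36, W = min = 36, p = 0.813381, fail to reject H0.


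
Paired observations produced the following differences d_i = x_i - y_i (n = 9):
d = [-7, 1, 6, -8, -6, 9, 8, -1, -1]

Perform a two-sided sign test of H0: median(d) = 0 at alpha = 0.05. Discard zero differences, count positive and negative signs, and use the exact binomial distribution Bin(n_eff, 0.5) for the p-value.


Step 1: Discard zero differences. Original n = 9; n_eff = number of nonzero differences = 9.
Nonzero differences (with sign): -7, +1, +6, -8, -6, +9, +8, -1, -1
Step 2: Count signs: positive = 4, negative = 5.
Step 3: Under H0: P(positive) = 0.5, so the number of positives S ~ Bin(9, 0.5).
Step 4: Two-sided exact p-value = sum of Bin(9,0.5) probabilities at or below the observed probability = 1.000000.
Step 5: alpha = 0.05. fail to reject H0.

n_eff = 9, pos = 4, neg = 5, p = 1.000000, fail to reject H0.


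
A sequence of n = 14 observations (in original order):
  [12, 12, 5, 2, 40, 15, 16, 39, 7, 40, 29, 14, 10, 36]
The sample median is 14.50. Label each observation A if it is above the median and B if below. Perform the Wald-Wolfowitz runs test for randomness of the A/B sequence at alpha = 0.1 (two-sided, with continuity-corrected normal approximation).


Step 1: Compute median = 14.50; label A = above, B = below.
Labels in order: BBBBAAAABAABBA  (n_A = 7, n_B = 7)
Step 2: Count runs R = 6.
Step 3: Under H0 (random ordering), E[R] = 2*n_A*n_B/(n_A+n_B) + 1 = 2*7*7/14 + 1 = 8.0000.
        Var[R] = 2*n_A*n_B*(2*n_A*n_B - n_A - n_B) / ((n_A+n_B)^2 * (n_A+n_B-1)) = 8232/2548 = 3.2308.
        SD[R] = 1.7974.
Step 4: Continuity-corrected z = (R + 0.5 - E[R]) / SD[R] = (6 + 0.5 - 8.0000) / 1.7974 = -0.8345.
Step 5: Two-sided p-value via normal approximation = 2*(1 - Phi(|z|)) = 0.403986.
Step 6: alpha = 0.1. fail to reject H0.

R = 6, z = -0.8345, p = 0.403986, fail to reject H0.


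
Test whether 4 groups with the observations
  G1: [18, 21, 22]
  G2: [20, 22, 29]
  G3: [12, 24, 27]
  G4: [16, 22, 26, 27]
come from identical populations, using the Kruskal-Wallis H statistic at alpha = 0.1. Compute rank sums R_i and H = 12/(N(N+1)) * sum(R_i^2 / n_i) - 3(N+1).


Step 1: Combine all N = 13 observations and assign midranks.
sorted (value, group, rank): (12,G3,1), (16,G4,2), (18,G1,3), (20,G2,4), (21,G1,5), (22,G1,7), (22,G2,7), (22,G4,7), (24,G3,9), (26,G4,10), (27,G3,11.5), (27,G4,11.5), (29,G2,13)
Step 2: Sum ranks within each group.
R_1 = 15 (n_1 = 3)
R_2 = 24 (n_2 = 3)
R_3 = 21.5 (n_3 = 3)
R_4 = 30.5 (n_4 = 4)
Step 3: H = 12/(N(N+1)) * sum(R_i^2/n_i) - 3(N+1)
     = 12/(13*14) * (15^2/3 + 24^2/3 + 21.5^2/3 + 30.5^2/4) - 3*14
     = 0.065934 * 653.646 - 42
     = 1.097527.
Step 4: Ties present; correction factor C = 1 - 30/(13^3 - 13) = 0.986264. Corrected H = 1.097527 / 0.986264 = 1.112813.
Step 5: Under H0, H ~ chi^2(3); p-value = 0.773982.
Step 6: alpha = 0.1. fail to reject H0.

H = 1.1128, df = 3, p = 0.773982, fail to reject H0.


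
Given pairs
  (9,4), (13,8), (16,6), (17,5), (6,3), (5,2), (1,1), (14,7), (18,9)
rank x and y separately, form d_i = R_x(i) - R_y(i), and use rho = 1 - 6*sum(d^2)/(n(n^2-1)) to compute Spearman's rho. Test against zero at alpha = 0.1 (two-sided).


Step 1: Rank x and y separately (midranks; no ties here).
rank(x): 9->4, 13->5, 16->7, 17->8, 6->3, 5->2, 1->1, 14->6, 18->9
rank(y): 4->4, 8->8, 6->6, 5->5, 3->3, 2->2, 1->1, 7->7, 9->9
Step 2: d_i = R_x(i) - R_y(i); compute d_i^2.
  (4-4)^2=0, (5-8)^2=9, (7-6)^2=1, (8-5)^2=9, (3-3)^2=0, (2-2)^2=0, (1-1)^2=0, (6-7)^2=1, (9-9)^2=0
sum(d^2) = 20.
Step 3: rho = 1 - 6*20 / (9*(9^2 - 1)) = 1 - 120/720 = 0.833333.
Step 4: Under H0, t = rho * sqrt((n-2)/(1-rho^2)) = 3.9886 ~ t(7).
Step 5: Two-sided p-value from the t-distribution with 7 df = 0.005266.
Step 6: alpha = 0.1. reject H0.

rho = 0.8333, p = 0.005266, reject H0 at alpha = 0.1.


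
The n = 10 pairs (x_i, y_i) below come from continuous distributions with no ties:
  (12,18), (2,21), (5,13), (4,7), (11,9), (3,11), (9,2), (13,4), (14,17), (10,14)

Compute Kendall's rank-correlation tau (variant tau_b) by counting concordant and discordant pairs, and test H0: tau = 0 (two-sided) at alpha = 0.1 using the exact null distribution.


Step 1: Enumerate the 45 unordered pairs (i,j) with i<j and classify each by sign(x_j-x_i) * sign(y_j-y_i).
  (1,2):dx=-10,dy=+3->D; (1,3):dx=-7,dy=-5->C; (1,4):dx=-8,dy=-11->C; (1,5):dx=-1,dy=-9->C
  (1,6):dx=-9,dy=-7->C; (1,7):dx=-3,dy=-16->C; (1,8):dx=+1,dy=-14->D; (1,9):dx=+2,dy=-1->D
  (1,10):dx=-2,dy=-4->C; (2,3):dx=+3,dy=-8->D; (2,4):dx=+2,dy=-14->D; (2,5):dx=+9,dy=-12->D
  (2,6):dx=+1,dy=-10->D; (2,7):dx=+7,dy=-19->D; (2,8):dx=+11,dy=-17->D; (2,9):dx=+12,dy=-4->D
  (2,10):dx=+8,dy=-7->D; (3,4):dx=-1,dy=-6->C; (3,5):dx=+6,dy=-4->D; (3,6):dx=-2,dy=-2->C
  (3,7):dx=+4,dy=-11->D; (3,8):dx=+8,dy=-9->D; (3,9):dx=+9,dy=+4->C; (3,10):dx=+5,dy=+1->C
  (4,5):dx=+7,dy=+2->C; (4,6):dx=-1,dy=+4->D; (4,7):dx=+5,dy=-5->D; (4,8):dx=+9,dy=-3->D
  (4,9):dx=+10,dy=+10->C; (4,10):dx=+6,dy=+7->C; (5,6):dx=-8,dy=+2->D; (5,7):dx=-2,dy=-7->C
  (5,8):dx=+2,dy=-5->D; (5,9):dx=+3,dy=+8->C; (5,10):dx=-1,dy=+5->D; (6,7):dx=+6,dy=-9->D
  (6,8):dx=+10,dy=-7->D; (6,9):dx=+11,dy=+6->C; (6,10):dx=+7,dy=+3->C; (7,8):dx=+4,dy=+2->C
  (7,9):dx=+5,dy=+15->C; (7,10):dx=+1,dy=+12->C; (8,9):dx=+1,dy=+13->C; (8,10):dx=-3,dy=+10->D
  (9,10):dx=-4,dy=-3->C
Step 2: C = 22, D = 23, total pairs = 45.
Step 3: tau = (C - D)/(n(n-1)/2) = (22 - 23)/45 = -0.022222.
Step 4: Exact two-sided p-value (enumerate n! = 3628800 permutations of y under H0): p = 1.000000.
Step 5: alpha = 0.1. fail to reject H0.

tau_b = -0.0222 (C=22, D=23), p = 1.000000, fail to reject H0.


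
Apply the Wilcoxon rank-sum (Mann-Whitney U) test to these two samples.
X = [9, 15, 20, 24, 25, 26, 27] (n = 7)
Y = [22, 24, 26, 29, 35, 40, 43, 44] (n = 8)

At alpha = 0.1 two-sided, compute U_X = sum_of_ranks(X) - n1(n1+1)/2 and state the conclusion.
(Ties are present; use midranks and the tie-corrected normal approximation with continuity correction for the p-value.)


Step 1: Combine and sort all 15 observations; assign midranks.
sorted (value, group): (9,X), (15,X), (20,X), (22,Y), (24,X), (24,Y), (25,X), (26,X), (26,Y), (27,X), (29,Y), (35,Y), (40,Y), (43,Y), (44,Y)
ranks: 9->1, 15->2, 20->3, 22->4, 24->5.5, 24->5.5, 25->7, 26->8.5, 26->8.5, 27->10, 29->11, 35->12, 40->13, 43->14, 44->15
Step 2: Rank sum for X: R1 = 1 + 2 + 3 + 5.5 + 7 + 8.5 + 10 = 37.
Step 3: U_X = R1 - n1(n1+1)/2 = 37 - 7*8/2 = 37 - 28 = 9.
       U_Y = n1*n2 - U_X = 56 - 9 = 47.
Step 4: Ties are present, so use the tie-corrected normal approximation (with continuity correction) for the p-value.
Step 5: p-value = 0.031969; compare to alpha = 0.1. reject H0.

U_X = 9, p = 0.031969, reject H0 at alpha = 0.1.


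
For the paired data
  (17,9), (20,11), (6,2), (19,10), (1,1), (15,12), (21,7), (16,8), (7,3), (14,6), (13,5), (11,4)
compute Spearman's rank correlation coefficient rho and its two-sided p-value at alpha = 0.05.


Step 1: Rank x and y separately (midranks; no ties here).
rank(x): 17->9, 20->11, 6->2, 19->10, 1->1, 15->7, 21->12, 16->8, 7->3, 14->6, 13->5, 11->4
rank(y): 9->9, 11->11, 2->2, 10->10, 1->1, 12->12, 7->7, 8->8, 3->3, 6->6, 5->5, 4->4
Step 2: d_i = R_x(i) - R_y(i); compute d_i^2.
  (9-9)^2=0, (11-11)^2=0, (2-2)^2=0, (10-10)^2=0, (1-1)^2=0, (7-12)^2=25, (12-7)^2=25, (8-8)^2=0, (3-3)^2=0, (6-6)^2=0, (5-5)^2=0, (4-4)^2=0
sum(d^2) = 50.
Step 3: rho = 1 - 6*50 / (12*(12^2 - 1)) = 1 - 300/1716 = 0.825175.
Step 4: Under H0, t = rho * sqrt((n-2)/(1-rho^2)) = 4.6195 ~ t(10).
Step 5: Two-sided p-value from the t-distribution with 10 df = 0.000951.
Step 6: alpha = 0.05. reject H0.

rho = 0.8252, p = 0.000951, reject H0 at alpha = 0.05.


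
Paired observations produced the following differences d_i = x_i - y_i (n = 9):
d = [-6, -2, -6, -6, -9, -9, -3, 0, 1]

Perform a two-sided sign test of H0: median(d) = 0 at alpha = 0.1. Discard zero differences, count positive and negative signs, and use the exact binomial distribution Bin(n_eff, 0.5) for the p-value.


Step 1: Discard zero differences. Original n = 9; n_eff = number of nonzero differences = 8.
Nonzero differences (with sign): -6, -2, -6, -6, -9, -9, -3, +1
Step 2: Count signs: positive = 1, negative = 7.
Step 3: Under H0: P(positive) = 0.5, so the number of positives S ~ Bin(8, 0.5).
Step 4: Two-sided exact p-value = sum of Bin(8,0.5) probabilities at or below the observed probability = 0.070312.
Step 5: alpha = 0.1. reject H0.

n_eff = 8, pos = 1, neg = 7, p = 0.070312, reject H0.


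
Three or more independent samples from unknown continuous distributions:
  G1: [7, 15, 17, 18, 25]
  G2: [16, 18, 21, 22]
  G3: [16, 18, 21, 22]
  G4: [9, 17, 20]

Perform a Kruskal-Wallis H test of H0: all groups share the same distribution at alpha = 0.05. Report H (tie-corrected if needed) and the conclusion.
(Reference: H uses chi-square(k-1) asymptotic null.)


Step 1: Combine all N = 16 observations and assign midranks.
sorted (value, group, rank): (7,G1,1), (9,G4,2), (15,G1,3), (16,G2,4.5), (16,G3,4.5), (17,G1,6.5), (17,G4,6.5), (18,G1,9), (18,G2,9), (18,G3,9), (20,G4,11), (21,G2,12.5), (21,G3,12.5), (22,G2,14.5), (22,G3,14.5), (25,G1,16)
Step 2: Sum ranks within each group.
R_1 = 35.5 (n_1 = 5)
R_2 = 40.5 (n_2 = 4)
R_3 = 40.5 (n_3 = 4)
R_4 = 19.5 (n_4 = 3)
Step 3: H = 12/(N(N+1)) * sum(R_i^2/n_i) - 3(N+1)
     = 12/(16*17) * (35.5^2/5 + 40.5^2/4 + 40.5^2/4 + 19.5^2/3) - 3*17
     = 0.044118 * 1198.92 - 51
     = 1.893750.
Step 4: Ties present; correction factor C = 1 - 48/(16^3 - 16) = 0.988235. Corrected H = 1.893750 / 0.988235 = 1.916295.
Step 5: Under H0, H ~ chi^2(3); p-value = 0.589960.
Step 6: alpha = 0.05. fail to reject H0.

H = 1.9163, df = 3, p = 0.589960, fail to reject H0.


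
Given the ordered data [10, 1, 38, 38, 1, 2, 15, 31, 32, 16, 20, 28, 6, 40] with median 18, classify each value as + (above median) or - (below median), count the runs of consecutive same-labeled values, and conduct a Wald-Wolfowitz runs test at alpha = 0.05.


Step 1: Compute median = 18; label A = above, B = below.
Labels in order: BBAABBBAABAABA  (n_A = 7, n_B = 7)
Step 2: Count runs R = 8.
Step 3: Under H0 (random ordering), E[R] = 2*n_A*n_B/(n_A+n_B) + 1 = 2*7*7/14 + 1 = 8.0000.
        Var[R] = 2*n_A*n_B*(2*n_A*n_B - n_A - n_B) / ((n_A+n_B)^2 * (n_A+n_B-1)) = 8232/2548 = 3.2308.
        SD[R] = 1.7974.
Step 4: R = E[R], so z = 0 with no continuity correction.
Step 5: Two-sided p-value via normal approximation = 2*(1 - Phi(|z|)) = 1.000000.
Step 6: alpha = 0.05. fail to reject H0.

R = 8, z = 0.0000, p = 1.000000, fail to reject H0.


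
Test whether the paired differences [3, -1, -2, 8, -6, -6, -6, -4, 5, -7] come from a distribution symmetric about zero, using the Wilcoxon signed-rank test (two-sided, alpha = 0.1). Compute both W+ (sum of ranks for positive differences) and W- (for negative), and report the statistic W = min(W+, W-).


Step 1: Drop any zero differences (none here) and take |d_i|.
|d| = [3, 1, 2, 8, 6, 6, 6, 4, 5, 7]
Step 2: Midrank |d_i| (ties get averaged ranks).
ranks: |3|->3, |1|->1, |2|->2, |8|->10, |6|->7, |6|->7, |6|->7, |4|->4, |5|->5, |7|->9
Step 3: Attach original signs; sum ranks with positive sign and with negative sign.
W+ = 3 + 10 + 5 = 18
W- = 1 + 2 + 7 + 7 + 7 + 4 + 9 = 37
(Check: W+ + W- = 55 should equal n(n+1)/2 = 55.)
Step 4: Test statistic W = min(W+, W-) = 18.
Step 5: Ties in |d|, so use the tie-corrected normal approximation.
        E[W] = n(n+1)/4 = 10*11/4 = 27.5.
        Tie groups: |d|=6 (t=3); sum(t^3 - t) = 24.
        Var[W] = n(n+1)(2n+1)/24 - sum(t^3-t)/48 = 2310/24 - 24/48 = 95.75.
        z = (W - E[W]) / sqrt(Var[W]) = (18 - 27.5) / 9.7852 = -0.9709.
        Two-sided p = 2*Phi(z) = 0.331621.
Step 6: alpha = 0.1. fail to reject H0.

W+ = 18, W- = 37, W = min = 18, p = 0.331621, fail to reject H0.


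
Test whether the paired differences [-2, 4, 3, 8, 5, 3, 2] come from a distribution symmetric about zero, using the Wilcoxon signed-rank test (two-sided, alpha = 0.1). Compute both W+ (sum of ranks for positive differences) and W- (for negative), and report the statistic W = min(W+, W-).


Step 1: Drop any zero differences (none here) and take |d_i|.
|d| = [2, 4, 3, 8, 5, 3, 2]
Step 2: Midrank |d_i| (ties get averaged ranks).
ranks: |2|->1.5, |4|->5, |3|->3.5, |8|->7, |5|->6, |3|->3.5, |2|->1.5
Step 3: Attach original signs; sum ranks with positive sign and with negative sign.
W+ = 5 + 3.5 + 7 + 6 + 3.5 + 1.5 = 26.5
W- = 1.5 = 1.5
(Check: W+ + W- = 28 should equal n(n+1)/2 = 28.)
Step 4: Test statistic W = min(W+, W-) = 1.5.
Step 5: Ties in |d|, so use the tie-corrected normal approximation.
        E[W] = n(n+1)/4 = 7*8/4 = 14.
        Tie groups: |d|=2 (t=2), |d|=3 (t=2); sum(t^3 - t) = 12.
        Var[W] = n(n+1)(2n+1)/24 - sum(t^3-t)/48 = 840/24 - 12/48 = 34.75.
        z = (W - E[W]) / sqrt(Var[W]) = (1.5 - 14) / 5.8949 = -2.1205.
        Two-sided p = 2*Phi(z) = 0.033966.
Step 6: alpha = 0.1. reject H0.

W+ = 26.5, W- = 1.5, W = min = 1.5, p = 0.033966, reject H0.


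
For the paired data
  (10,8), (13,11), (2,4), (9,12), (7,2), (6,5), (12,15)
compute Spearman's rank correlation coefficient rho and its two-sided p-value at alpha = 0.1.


Step 1: Rank x and y separately (midranks; no ties here).
rank(x): 10->5, 13->7, 2->1, 9->4, 7->3, 6->2, 12->6
rank(y): 8->4, 11->5, 4->2, 12->6, 2->1, 5->3, 15->7
Step 2: d_i = R_x(i) - R_y(i); compute d_i^2.
  (5-4)^2=1, (7-5)^2=4, (1-2)^2=1, (4-6)^2=4, (3-1)^2=4, (2-3)^2=1, (6-7)^2=1
sum(d^2) = 16.
Step 3: rho = 1 - 6*16 / (7*(7^2 - 1)) = 1 - 96/336 = 0.714286.
Step 4: Under H0, t = rho * sqrt((n-2)/(1-rho^2)) = 2.2822 ~ t(5).
Step 5: Two-sided p-value from the t-distribution with 5 df = 0.071344.
Step 6: alpha = 0.1. reject H0.

rho = 0.7143, p = 0.071344, reject H0 at alpha = 0.1.


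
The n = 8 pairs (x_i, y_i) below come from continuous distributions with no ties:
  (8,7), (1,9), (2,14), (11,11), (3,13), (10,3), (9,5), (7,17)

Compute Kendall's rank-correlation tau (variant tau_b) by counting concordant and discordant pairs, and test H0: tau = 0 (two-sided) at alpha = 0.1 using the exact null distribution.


Step 1: Enumerate the 28 unordered pairs (i,j) with i<j and classify each by sign(x_j-x_i) * sign(y_j-y_i).
  (1,2):dx=-7,dy=+2->D; (1,3):dx=-6,dy=+7->D; (1,4):dx=+3,dy=+4->C; (1,5):dx=-5,dy=+6->D
  (1,6):dx=+2,dy=-4->D; (1,7):dx=+1,dy=-2->D; (1,8):dx=-1,dy=+10->D; (2,3):dx=+1,dy=+5->C
  (2,4):dx=+10,dy=+2->C; (2,5):dx=+2,dy=+4->C; (2,6):dx=+9,dy=-6->D; (2,7):dx=+8,dy=-4->D
  (2,8):dx=+6,dy=+8->C; (3,4):dx=+9,dy=-3->D; (3,5):dx=+1,dy=-1->D; (3,6):dx=+8,dy=-11->D
  (3,7):dx=+7,dy=-9->D; (3,8):dx=+5,dy=+3->C; (4,5):dx=-8,dy=+2->D; (4,6):dx=-1,dy=-8->C
  (4,7):dx=-2,dy=-6->C; (4,8):dx=-4,dy=+6->D; (5,6):dx=+7,dy=-10->D; (5,7):dx=+6,dy=-8->D
  (5,8):dx=+4,dy=+4->C; (6,7):dx=-1,dy=+2->D; (6,8):dx=-3,dy=+14->D; (7,8):dx=-2,dy=+12->D
Step 2: C = 9, D = 19, total pairs = 28.
Step 3: tau = (C - D)/(n(n-1)/2) = (9 - 19)/28 = -0.357143.
Step 4: Exact two-sided p-value (enumerate n! = 40320 permutations of y under H0): p = 0.275099.
Step 5: alpha = 0.1. fail to reject H0.

tau_b = -0.3571 (C=9, D=19), p = 0.275099, fail to reject H0.


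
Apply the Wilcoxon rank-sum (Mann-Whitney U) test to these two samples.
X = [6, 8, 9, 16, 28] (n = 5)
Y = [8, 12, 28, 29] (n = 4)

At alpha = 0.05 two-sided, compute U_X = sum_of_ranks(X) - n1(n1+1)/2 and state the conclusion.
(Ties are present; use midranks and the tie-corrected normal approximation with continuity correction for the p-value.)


Step 1: Combine and sort all 9 observations; assign midranks.
sorted (value, group): (6,X), (8,X), (8,Y), (9,X), (12,Y), (16,X), (28,X), (28,Y), (29,Y)
ranks: 6->1, 8->2.5, 8->2.5, 9->4, 12->5, 16->6, 28->7.5, 28->7.5, 29->9
Step 2: Rank sum for X: R1 = 1 + 2.5 + 4 + 6 + 7.5 = 21.
Step 3: U_X = R1 - n1(n1+1)/2 = 21 - 5*6/2 = 21 - 15 = 6.
       U_Y = n1*n2 - U_X = 20 - 6 = 14.
Step 4: Ties are present, so use the tie-corrected normal approximation (with continuity correction) for the p-value.
Step 5: p-value = 0.387282; compare to alpha = 0.05. fail to reject H0.

U_X = 6, p = 0.387282, fail to reject H0 at alpha = 0.05.


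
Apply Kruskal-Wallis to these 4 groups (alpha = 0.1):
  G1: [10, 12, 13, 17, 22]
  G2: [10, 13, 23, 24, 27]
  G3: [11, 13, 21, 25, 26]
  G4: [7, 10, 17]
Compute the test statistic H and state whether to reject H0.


Step 1: Combine all N = 18 observations and assign midranks.
sorted (value, group, rank): (7,G4,1), (10,G1,3), (10,G2,3), (10,G4,3), (11,G3,5), (12,G1,6), (13,G1,8), (13,G2,8), (13,G3,8), (17,G1,10.5), (17,G4,10.5), (21,G3,12), (22,G1,13), (23,G2,14), (24,G2,15), (25,G3,16), (26,G3,17), (27,G2,18)
Step 2: Sum ranks within each group.
R_1 = 40.5 (n_1 = 5)
R_2 = 58 (n_2 = 5)
R_3 = 58 (n_3 = 5)
R_4 = 14.5 (n_4 = 3)
Step 3: H = 12/(N(N+1)) * sum(R_i^2/n_i) - 3(N+1)
     = 12/(18*19) * (40.5^2/5 + 58^2/5 + 58^2/5 + 14.5^2/3) - 3*19
     = 0.035088 * 1743.73 - 57
     = 4.183626.
Step 4: Ties present; correction factor C = 1 - 54/(18^3 - 18) = 0.990712. Corrected H = 4.183626 / 0.990712 = 4.222847.
Step 5: Under H0, H ~ chi^2(3); p-value = 0.238384.
Step 6: alpha = 0.1. fail to reject H0.

H = 4.2228, df = 3, p = 0.238384, fail to reject H0.


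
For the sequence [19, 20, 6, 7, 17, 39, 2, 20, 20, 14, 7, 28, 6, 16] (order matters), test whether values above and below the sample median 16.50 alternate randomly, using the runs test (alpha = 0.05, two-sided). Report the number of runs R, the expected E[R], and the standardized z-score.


Step 1: Compute median = 16.50; label A = above, B = below.
Labels in order: AABBAABAABBABB  (n_A = 7, n_B = 7)
Step 2: Count runs R = 8.
Step 3: Under H0 (random ordering), E[R] = 2*n_A*n_B/(n_A+n_B) + 1 = 2*7*7/14 + 1 = 8.0000.
        Var[R] = 2*n_A*n_B*(2*n_A*n_B - n_A - n_B) / ((n_A+n_B)^2 * (n_A+n_B-1)) = 8232/2548 = 3.2308.
        SD[R] = 1.7974.
Step 4: R = E[R], so z = 0 with no continuity correction.
Step 5: Two-sided p-value via normal approximation = 2*(1 - Phi(|z|)) = 1.000000.
Step 6: alpha = 0.05. fail to reject H0.

R = 8, z = 0.0000, p = 1.000000, fail to reject H0.


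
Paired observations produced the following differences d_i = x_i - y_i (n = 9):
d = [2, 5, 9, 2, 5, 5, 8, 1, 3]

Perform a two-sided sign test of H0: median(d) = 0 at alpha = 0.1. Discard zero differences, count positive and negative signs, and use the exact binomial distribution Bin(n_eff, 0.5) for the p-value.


Step 1: Discard zero differences. Original n = 9; n_eff = number of nonzero differences = 9.
Nonzero differences (with sign): +2, +5, +9, +2, +5, +5, +8, +1, +3
Step 2: Count signs: positive = 9, negative = 0.
Step 3: Under H0: P(positive) = 0.5, so the number of positives S ~ Bin(9, 0.5).
Step 4: Two-sided exact p-value = sum of Bin(9,0.5) probabilities at or below the observed probability = 0.003906.
Step 5: alpha = 0.1. reject H0.

n_eff = 9, pos = 9, neg = 0, p = 0.003906, reject H0.


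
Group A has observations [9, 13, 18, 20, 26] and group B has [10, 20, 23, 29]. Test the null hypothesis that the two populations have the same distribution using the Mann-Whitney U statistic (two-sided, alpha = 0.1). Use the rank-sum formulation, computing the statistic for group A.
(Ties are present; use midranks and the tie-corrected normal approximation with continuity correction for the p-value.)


Step 1: Combine and sort all 9 observations; assign midranks.
sorted (value, group): (9,X), (10,Y), (13,X), (18,X), (20,X), (20,Y), (23,Y), (26,X), (29,Y)
ranks: 9->1, 10->2, 13->3, 18->4, 20->5.5, 20->5.5, 23->7, 26->8, 29->9
Step 2: Rank sum for X: R1 = 1 + 3 + 4 + 5.5 + 8 = 21.5.
Step 3: U_X = R1 - n1(n1+1)/2 = 21.5 - 5*6/2 = 21.5 - 15 = 6.5.
       U_Y = n1*n2 - U_X = 20 - 6.5 = 13.5.
Step 4: Ties are present, so use the tie-corrected normal approximation (with continuity correction) for the p-value.
Step 5: p-value = 0.460558; compare to alpha = 0.1. fail to reject H0.

U_X = 6.5, p = 0.460558, fail to reject H0 at alpha = 0.1.


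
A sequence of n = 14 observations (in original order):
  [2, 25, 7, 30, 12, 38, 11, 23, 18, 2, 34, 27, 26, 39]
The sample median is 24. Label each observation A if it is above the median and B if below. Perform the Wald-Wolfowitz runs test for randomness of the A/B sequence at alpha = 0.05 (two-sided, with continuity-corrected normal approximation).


Step 1: Compute median = 24; label A = above, B = below.
Labels in order: BABABABBBBAAAA  (n_A = 7, n_B = 7)
Step 2: Count runs R = 8.
Step 3: Under H0 (random ordering), E[R] = 2*n_A*n_B/(n_A+n_B) + 1 = 2*7*7/14 + 1 = 8.0000.
        Var[R] = 2*n_A*n_B*(2*n_A*n_B - n_A - n_B) / ((n_A+n_B)^2 * (n_A+n_B-1)) = 8232/2548 = 3.2308.
        SD[R] = 1.7974.
Step 4: R = E[R], so z = 0 with no continuity correction.
Step 5: Two-sided p-value via normal approximation = 2*(1 - Phi(|z|)) = 1.000000.
Step 6: alpha = 0.05. fail to reject H0.

R = 8, z = 0.0000, p = 1.000000, fail to reject H0.


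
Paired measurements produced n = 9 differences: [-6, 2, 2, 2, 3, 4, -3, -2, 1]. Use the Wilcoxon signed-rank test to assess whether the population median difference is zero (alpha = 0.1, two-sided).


Step 1: Drop any zero differences (none here) and take |d_i|.
|d| = [6, 2, 2, 2, 3, 4, 3, 2, 1]
Step 2: Midrank |d_i| (ties get averaged ranks).
ranks: |6|->9, |2|->3.5, |2|->3.5, |2|->3.5, |3|->6.5, |4|->8, |3|->6.5, |2|->3.5, |1|->1
Step 3: Attach original signs; sum ranks with positive sign and with negative sign.
W+ = 3.5 + 3.5 + 3.5 + 6.5 + 8 + 1 = 26
W- = 9 + 6.5 + 3.5 = 19
(Check: W+ + W- = 45 should equal n(n+1)/2 = 45.)
Step 4: Test statistic W = min(W+, W-) = 19.
Step 5: Ties in |d|, so use the tie-corrected normal approximation.
        E[W] = n(n+1)/4 = 9*10/4 = 22.5.
        Tie groups: |d|=2 (t=4), |d|=3 (t=2); sum(t^3 - t) = 66.
        Var[W] = n(n+1)(2n+1)/24 - sum(t^3-t)/48 = 1710/24 - 66/48 = 69.875.
        z = (W - E[W]) / sqrt(Var[W]) = (19 - 22.5) / 8.3591 = -0.4187.
        Two-sided p = 2*Phi(z) = 0.675432.
Step 6: alpha = 0.1. fail to reject H0.

W+ = 26, W- = 19, W = min = 19, p = 0.675432, fail to reject H0.


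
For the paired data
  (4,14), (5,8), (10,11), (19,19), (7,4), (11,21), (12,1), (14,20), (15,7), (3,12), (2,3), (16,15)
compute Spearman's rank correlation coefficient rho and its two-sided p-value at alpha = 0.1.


Step 1: Rank x and y separately (midranks; no ties here).
rank(x): 4->3, 5->4, 10->6, 19->12, 7->5, 11->7, 12->8, 14->9, 15->10, 3->2, 2->1, 16->11
rank(y): 14->8, 8->5, 11->6, 19->10, 4->3, 21->12, 1->1, 20->11, 7->4, 12->7, 3->2, 15->9
Step 2: d_i = R_x(i) - R_y(i); compute d_i^2.
  (3-8)^2=25, (4-5)^2=1, (6-6)^2=0, (12-10)^2=4, (5-3)^2=4, (7-12)^2=25, (8-1)^2=49, (9-11)^2=4, (10-4)^2=36, (2-7)^2=25, (1-2)^2=1, (11-9)^2=4
sum(d^2) = 178.
Step 3: rho = 1 - 6*178 / (12*(12^2 - 1)) = 1 - 1068/1716 = 0.377622.
Step 4: Under H0, t = rho * sqrt((n-2)/(1-rho^2)) = 1.2896 ~ t(10).
Step 5: Two-sided p-value from the t-distribution with 10 df = 0.226206.
Step 6: alpha = 0.1. fail to reject H0.

rho = 0.3776, p = 0.226206, fail to reject H0 at alpha = 0.1.


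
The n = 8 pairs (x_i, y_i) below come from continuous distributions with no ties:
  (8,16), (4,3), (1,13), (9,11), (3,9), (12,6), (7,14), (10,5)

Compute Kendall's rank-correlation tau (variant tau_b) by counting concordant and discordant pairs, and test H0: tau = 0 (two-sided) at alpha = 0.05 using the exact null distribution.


Step 1: Enumerate the 28 unordered pairs (i,j) with i<j and classify each by sign(x_j-x_i) * sign(y_j-y_i).
  (1,2):dx=-4,dy=-13->C; (1,3):dx=-7,dy=-3->C; (1,4):dx=+1,dy=-5->D; (1,5):dx=-5,dy=-7->C
  (1,6):dx=+4,dy=-10->D; (1,7):dx=-1,dy=-2->C; (1,8):dx=+2,dy=-11->D; (2,3):dx=-3,dy=+10->D
  (2,4):dx=+5,dy=+8->C; (2,5):dx=-1,dy=+6->D; (2,6):dx=+8,dy=+3->C; (2,7):dx=+3,dy=+11->C
  (2,8):dx=+6,dy=+2->C; (3,4):dx=+8,dy=-2->D; (3,5):dx=+2,dy=-4->D; (3,6):dx=+11,dy=-7->D
  (3,7):dx=+6,dy=+1->C; (3,8):dx=+9,dy=-8->D; (4,5):dx=-6,dy=-2->C; (4,6):dx=+3,dy=-5->D
  (4,7):dx=-2,dy=+3->D; (4,8):dx=+1,dy=-6->D; (5,6):dx=+9,dy=-3->D; (5,7):dx=+4,dy=+5->C
  (5,8):dx=+7,dy=-4->D; (6,7):dx=-5,dy=+8->D; (6,8):dx=-2,dy=-1->C; (7,8):dx=+3,dy=-9->D
Step 2: C = 12, D = 16, total pairs = 28.
Step 3: tau = (C - D)/(n(n-1)/2) = (12 - 16)/28 = -0.142857.
Step 4: Exact two-sided p-value (enumerate n! = 40320 permutations of y under H0): p = 0.719544.
Step 5: alpha = 0.05. fail to reject H0.

tau_b = -0.1429 (C=12, D=16), p = 0.719544, fail to reject H0.


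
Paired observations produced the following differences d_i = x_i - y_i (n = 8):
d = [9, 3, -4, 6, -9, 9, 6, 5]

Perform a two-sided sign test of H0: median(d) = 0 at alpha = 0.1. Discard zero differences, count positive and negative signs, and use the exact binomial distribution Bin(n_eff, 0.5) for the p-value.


Step 1: Discard zero differences. Original n = 8; n_eff = number of nonzero differences = 8.
Nonzero differences (with sign): +9, +3, -4, +6, -9, +9, +6, +5
Step 2: Count signs: positive = 6, negative = 2.
Step 3: Under H0: P(positive) = 0.5, so the number of positives S ~ Bin(8, 0.5).
Step 4: Two-sided exact p-value = sum of Bin(8,0.5) probabilities at or below the observed probability = 0.289062.
Step 5: alpha = 0.1. fail to reject H0.

n_eff = 8, pos = 6, neg = 2, p = 0.289062, fail to reject H0.


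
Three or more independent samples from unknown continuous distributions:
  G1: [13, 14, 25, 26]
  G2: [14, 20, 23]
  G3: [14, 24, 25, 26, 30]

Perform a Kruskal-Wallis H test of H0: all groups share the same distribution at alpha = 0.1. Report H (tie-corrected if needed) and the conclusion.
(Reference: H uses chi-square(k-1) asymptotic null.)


Step 1: Combine all N = 12 observations and assign midranks.
sorted (value, group, rank): (13,G1,1), (14,G1,3), (14,G2,3), (14,G3,3), (20,G2,5), (23,G2,6), (24,G3,7), (25,G1,8.5), (25,G3,8.5), (26,G1,10.5), (26,G3,10.5), (30,G3,12)
Step 2: Sum ranks within each group.
R_1 = 23 (n_1 = 4)
R_2 = 14 (n_2 = 3)
R_3 = 41 (n_3 = 5)
Step 3: H = 12/(N(N+1)) * sum(R_i^2/n_i) - 3(N+1)
     = 12/(12*13) * (23^2/4 + 14^2/3 + 41^2/5) - 3*13
     = 0.076923 * 533.783 - 39
     = 2.060256.
Step 4: Ties present; correction factor C = 1 - 36/(12^3 - 12) = 0.979021. Corrected H = 2.060256 / 0.979021 = 2.104405.
Step 5: Under H0, H ~ chi^2(2); p-value = 0.349168.
Step 6: alpha = 0.1. fail to reject H0.

H = 2.1044, df = 2, p = 0.349168, fail to reject H0.


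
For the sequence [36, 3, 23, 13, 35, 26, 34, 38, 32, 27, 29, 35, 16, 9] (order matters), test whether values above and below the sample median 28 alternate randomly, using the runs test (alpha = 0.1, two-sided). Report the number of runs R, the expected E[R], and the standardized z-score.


Step 1: Compute median = 28; label A = above, B = below.
Labels in order: ABBBABAAABAABB  (n_A = 7, n_B = 7)
Step 2: Count runs R = 8.
Step 3: Under H0 (random ordering), E[R] = 2*n_A*n_B/(n_A+n_B) + 1 = 2*7*7/14 + 1 = 8.0000.
        Var[R] = 2*n_A*n_B*(2*n_A*n_B - n_A - n_B) / ((n_A+n_B)^2 * (n_A+n_B-1)) = 8232/2548 = 3.2308.
        SD[R] = 1.7974.
Step 4: R = E[R], so z = 0 with no continuity correction.
Step 5: Two-sided p-value via normal approximation = 2*(1 - Phi(|z|)) = 1.000000.
Step 6: alpha = 0.1. fail to reject H0.

R = 8, z = 0.0000, p = 1.000000, fail to reject H0.


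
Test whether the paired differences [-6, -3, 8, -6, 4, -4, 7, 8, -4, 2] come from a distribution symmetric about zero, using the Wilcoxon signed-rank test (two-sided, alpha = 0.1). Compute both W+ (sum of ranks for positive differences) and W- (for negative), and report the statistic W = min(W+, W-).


Step 1: Drop any zero differences (none here) and take |d_i|.
|d| = [6, 3, 8, 6, 4, 4, 7, 8, 4, 2]
Step 2: Midrank |d_i| (ties get averaged ranks).
ranks: |6|->6.5, |3|->2, |8|->9.5, |6|->6.5, |4|->4, |4|->4, |7|->8, |8|->9.5, |4|->4, |2|->1
Step 3: Attach original signs; sum ranks with positive sign and with negative sign.
W+ = 9.5 + 4 + 8 + 9.5 + 1 = 32
W- = 6.5 + 2 + 6.5 + 4 + 4 = 23
(Check: W+ + W- = 55 should equal n(n+1)/2 = 55.)
Step 4: Test statistic W = min(W+, W-) = 23.
Step 5: Ties in |d|, so use the tie-corrected normal approximation.
        E[W] = n(n+1)/4 = 10*11/4 = 27.5.
        Tie groups: |d|=4 (t=3), |d|=6 (t=2), |d|=8 (t=2); sum(t^3 - t) = 36.
        Var[W] = n(n+1)(2n+1)/24 - sum(t^3-t)/48 = 2310/24 - 36/48 = 95.5.
        z = (W - E[W]) / sqrt(Var[W]) = (23 - 27.5) / 9.7724 = -0.4605.
        Two-sided p = 2*Phi(z) = 0.645172.
Step 6: alpha = 0.1. fail to reject H0.

W+ = 32, W- = 23, W = min = 23, p = 0.645172, fail to reject H0.


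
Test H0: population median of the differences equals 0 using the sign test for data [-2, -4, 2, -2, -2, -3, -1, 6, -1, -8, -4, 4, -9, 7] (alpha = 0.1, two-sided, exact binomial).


Step 1: Discard zero differences. Original n = 14; n_eff = number of nonzero differences = 14.
Nonzero differences (with sign): -2, -4, +2, -2, -2, -3, -1, +6, -1, -8, -4, +4, -9, +7
Step 2: Count signs: positive = 4, negative = 10.
Step 3: Under H0: P(positive) = 0.5, so the number of positives S ~ Bin(14, 0.5).
Step 4: Two-sided exact p-value = sum of Bin(14,0.5) probabilities at or below the observed probability = 0.179565.
Step 5: alpha = 0.1. fail to reject H0.

n_eff = 14, pos = 4, neg = 10, p = 0.179565, fail to reject H0.


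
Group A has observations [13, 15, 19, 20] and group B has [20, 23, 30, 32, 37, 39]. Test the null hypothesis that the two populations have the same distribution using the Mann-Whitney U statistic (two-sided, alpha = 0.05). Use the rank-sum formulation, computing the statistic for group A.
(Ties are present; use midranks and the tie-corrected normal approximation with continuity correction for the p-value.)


Step 1: Combine and sort all 10 observations; assign midranks.
sorted (value, group): (13,X), (15,X), (19,X), (20,X), (20,Y), (23,Y), (30,Y), (32,Y), (37,Y), (39,Y)
ranks: 13->1, 15->2, 19->3, 20->4.5, 20->4.5, 23->6, 30->7, 32->8, 37->9, 39->10
Step 2: Rank sum for X: R1 = 1 + 2 + 3 + 4.5 = 10.5.
Step 3: U_X = R1 - n1(n1+1)/2 = 10.5 - 4*5/2 = 10.5 - 10 = 0.5.
       U_Y = n1*n2 - U_X = 24 - 0.5 = 23.5.
Step 4: Ties are present, so use the tie-corrected normal approximation (with continuity correction) for the p-value.
Step 5: p-value = 0.018655; compare to alpha = 0.05. reject H0.

U_X = 0.5, p = 0.018655, reject H0 at alpha = 0.05.


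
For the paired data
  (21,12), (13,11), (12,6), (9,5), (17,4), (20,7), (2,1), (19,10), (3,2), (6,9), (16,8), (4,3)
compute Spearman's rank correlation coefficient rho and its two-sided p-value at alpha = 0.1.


Step 1: Rank x and y separately (midranks; no ties here).
rank(x): 21->12, 13->7, 12->6, 9->5, 17->9, 20->11, 2->1, 19->10, 3->2, 6->4, 16->8, 4->3
rank(y): 12->12, 11->11, 6->6, 5->5, 4->4, 7->7, 1->1, 10->10, 2->2, 9->9, 8->8, 3->3
Step 2: d_i = R_x(i) - R_y(i); compute d_i^2.
  (12-12)^2=0, (7-11)^2=16, (6-6)^2=0, (5-5)^2=0, (9-4)^2=25, (11-7)^2=16, (1-1)^2=0, (10-10)^2=0, (2-2)^2=0, (4-9)^2=25, (8-8)^2=0, (3-3)^2=0
sum(d^2) = 82.
Step 3: rho = 1 - 6*82 / (12*(12^2 - 1)) = 1 - 492/1716 = 0.713287.
Step 4: Under H0, t = rho * sqrt((n-2)/(1-rho^2)) = 3.2183 ~ t(10).
Step 5: Two-sided p-value from the t-distribution with 10 df = 0.009202.
Step 6: alpha = 0.1. reject H0.

rho = 0.7133, p = 0.009202, reject H0 at alpha = 0.1.


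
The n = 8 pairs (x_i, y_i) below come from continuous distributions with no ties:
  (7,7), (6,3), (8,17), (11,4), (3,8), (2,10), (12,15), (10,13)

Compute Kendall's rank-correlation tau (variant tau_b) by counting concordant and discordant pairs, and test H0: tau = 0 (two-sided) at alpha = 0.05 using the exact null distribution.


Step 1: Enumerate the 28 unordered pairs (i,j) with i<j and classify each by sign(x_j-x_i) * sign(y_j-y_i).
  (1,2):dx=-1,dy=-4->C; (1,3):dx=+1,dy=+10->C; (1,4):dx=+4,dy=-3->D; (1,5):dx=-4,dy=+1->D
  (1,6):dx=-5,dy=+3->D; (1,7):dx=+5,dy=+8->C; (1,8):dx=+3,dy=+6->C; (2,3):dx=+2,dy=+14->C
  (2,4):dx=+5,dy=+1->C; (2,5):dx=-3,dy=+5->D; (2,6):dx=-4,dy=+7->D; (2,7):dx=+6,dy=+12->C
  (2,8):dx=+4,dy=+10->C; (3,4):dx=+3,dy=-13->D; (3,5):dx=-5,dy=-9->C; (3,6):dx=-6,dy=-7->C
  (3,7):dx=+4,dy=-2->D; (3,8):dx=+2,dy=-4->D; (4,5):dx=-8,dy=+4->D; (4,6):dx=-9,dy=+6->D
  (4,7):dx=+1,dy=+11->C; (4,8):dx=-1,dy=+9->D; (5,6):dx=-1,dy=+2->D; (5,7):dx=+9,dy=+7->C
  (5,8):dx=+7,dy=+5->C; (6,7):dx=+10,dy=+5->C; (6,8):dx=+8,dy=+3->C; (7,8):dx=-2,dy=-2->C
Step 2: C = 16, D = 12, total pairs = 28.
Step 3: tau = (C - D)/(n(n-1)/2) = (16 - 12)/28 = 0.142857.
Step 4: Exact two-sided p-value (enumerate n! = 40320 permutations of y under H0): p = 0.719544.
Step 5: alpha = 0.05. fail to reject H0.

tau_b = 0.1429 (C=16, D=12), p = 0.719544, fail to reject H0.
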